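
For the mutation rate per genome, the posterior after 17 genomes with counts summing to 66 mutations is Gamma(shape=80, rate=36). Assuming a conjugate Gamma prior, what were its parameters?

Gamma(shape=14, rate=19)

A Gamma(α, β) prior (rate parametrization) on a Poisson rate with n observations summing to S gives posterior Gamma(α+S, β+n).
So α = 80 − 66 = 14 and β = 36 − 17 = 19.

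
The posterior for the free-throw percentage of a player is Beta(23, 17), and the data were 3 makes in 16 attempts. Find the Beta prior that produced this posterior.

Under Beta–binomial conjugacy the posterior parameters are (α+s, β+f).
So α = 23 − 3 = 20 and β = 17 − 13 = 4.

Beta(20, 4)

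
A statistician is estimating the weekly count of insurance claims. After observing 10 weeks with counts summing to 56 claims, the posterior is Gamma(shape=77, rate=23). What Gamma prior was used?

Gamma(shape=21, rate=13)

Gamma–Poisson conjugacy: posterior shape = α + Σxᵢ, posterior rate = β + n.
So α = 77 − 56 = 21 and β = 23 − 10 = 13.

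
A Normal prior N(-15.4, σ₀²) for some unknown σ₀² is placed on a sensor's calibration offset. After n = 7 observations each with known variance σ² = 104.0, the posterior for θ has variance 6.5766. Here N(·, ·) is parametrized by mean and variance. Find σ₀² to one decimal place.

For the Normal–Normal model with known σ², precisions add: τ_n = τ₀ + n/σ².
So 1/σ₀² = 1/6.5766 − 7/104.0 = 0.152054 − 0.067308 = 0.084746.
Hence σ₀² = 1/0.084746 ≈ 11.8.

σ₀² = 11.8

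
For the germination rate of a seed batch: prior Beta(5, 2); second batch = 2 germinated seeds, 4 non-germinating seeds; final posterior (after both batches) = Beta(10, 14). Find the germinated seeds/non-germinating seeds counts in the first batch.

3 germinated seeds and 8 non-germinating seeds

Sequential conjugate updates are equivalent to a single update on the pooled data, so total successes = posterior α − prior α and total failures = posterior β − prior β.
Total across both batches: 10−5=5 germinated seeds, 14−2=12 non-germinating seeds.
Subtract the second batch: 5−2=3 germinated seeds and 12−4=8 non-germinating seeds.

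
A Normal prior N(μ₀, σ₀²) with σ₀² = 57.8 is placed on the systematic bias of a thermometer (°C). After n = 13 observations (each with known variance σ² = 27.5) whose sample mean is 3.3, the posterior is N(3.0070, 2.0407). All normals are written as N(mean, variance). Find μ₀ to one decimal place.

μ₀ = -5.0

With known observation variance, the Normal–Normal posterior has precision τ_n = τ₀ + n/σ² and mean μ_n = (τ₀μ₀ + (n/σ²)x̄)/τ_n.
Here τ₀ = 1/57.8 = 0.017301 and τ_data = 13/27.5 = 0.472727, so τ_n = 0.490028.
Rearranging for μ₀: μ₀ = (μ_n·τ_n − τ_data·x̄)/τ₀ = (3.0070·0.490028 − 0.472727·3.3) / 0.017301 = -0.086485/0.017301 ≈ -5.0.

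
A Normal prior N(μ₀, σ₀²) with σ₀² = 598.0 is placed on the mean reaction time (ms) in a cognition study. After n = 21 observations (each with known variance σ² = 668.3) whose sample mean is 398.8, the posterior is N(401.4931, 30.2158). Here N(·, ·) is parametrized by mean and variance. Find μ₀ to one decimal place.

The posterior mean is a precision-weighted average: μ_n = (τ₀μ₀ + τ_data·x̄)/(τ₀+τ_data), with τ₀=1/σ₀² and τ_data=n/σ².
Here τ₀ = 1/598.0 = 0.001672 and τ_data = 21/668.3 = 0.031423, so τ_n = 0.033095.
Rearranging for μ₀: μ₀ = (μ_n·τ_n − τ_data·x̄)/τ₀ = (401.4931·0.033095 − 0.031423·398.8) / 0.001672 = 0.755922/0.001672 ≈ 452.1.

μ₀ = 452.1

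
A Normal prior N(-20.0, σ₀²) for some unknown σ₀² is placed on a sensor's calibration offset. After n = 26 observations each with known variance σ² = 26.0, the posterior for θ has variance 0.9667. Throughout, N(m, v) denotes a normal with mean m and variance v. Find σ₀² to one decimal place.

σ₀² = 29.0

Posterior precision equals prior precision plus data precision: 1/σ_n² = 1/σ₀² + n/σ².
So 1/σ₀² = 1/0.9667 − 26/26.0 = 1.034447 − 1.000000 = 0.034447.
Hence σ₀² = 1/0.034447 ≈ 29.0.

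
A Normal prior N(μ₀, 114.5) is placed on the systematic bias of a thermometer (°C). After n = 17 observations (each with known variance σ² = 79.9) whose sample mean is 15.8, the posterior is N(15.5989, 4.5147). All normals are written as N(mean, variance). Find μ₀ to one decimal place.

With known observation variance, the Normal–Normal posterior has precision τ_n = τ₀ + n/σ² and mean μ_n = (τ₀μ₀ + (n/σ²)x̄)/τ_n.
Here τ₀ = 1/114.5 = 0.008734 and τ_data = 17/79.9 = 0.212766, so τ_n = 0.221500.
Rearranging for μ₀: μ₀ = (μ_n·τ_n − τ_data·x̄)/τ₀ = (15.5989·0.221500 − 0.212766·15.8) / 0.008734 = 0.093454/0.008734 ≈ 10.7.

μ₀ = 10.7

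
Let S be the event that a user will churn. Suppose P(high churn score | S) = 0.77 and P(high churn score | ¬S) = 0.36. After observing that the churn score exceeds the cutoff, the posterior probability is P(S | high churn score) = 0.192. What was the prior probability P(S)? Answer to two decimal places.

Bayes' rule in odds form gives O(S|E) = O(S)·[P(E|S)/P(E|¬S)], hence O(S) = O(S|E)/LR.
Posterior odds = 0.192/(1−0.192) = 0.2376. LR = 0.77/0.36 = 2.1389.
Prior odds = 0.2376/2.1389 = 0.1111, so P(S) = 0.1111/(1+0.1111) ≈ 0.10.

P(S) = 0.10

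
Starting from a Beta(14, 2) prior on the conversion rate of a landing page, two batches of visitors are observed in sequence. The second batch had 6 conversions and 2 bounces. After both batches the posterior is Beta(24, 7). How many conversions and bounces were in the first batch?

4 conversions and 3 bounces

Sequential conjugate updates are equivalent to a single update on the pooled data, so total successes = posterior α − prior α and total failures = posterior β − prior β.
Total across both batches: 24−14=10 conversions, 7−2=5 bounces.
Subtract the second batch: 10−6=4 conversions and 5−2=3 bounces.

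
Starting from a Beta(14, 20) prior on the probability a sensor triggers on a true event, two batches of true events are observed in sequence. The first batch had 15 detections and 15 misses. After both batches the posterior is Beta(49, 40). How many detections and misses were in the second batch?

Sequential conjugate updates are equivalent to a single update on the pooled data, so total successes = posterior α − prior α and total failures = posterior β − prior β.
Total across both batches: 49−14=35 detections, 40−20=20 misses.
Subtract the first batch: 35−15=20 detections and 20−15=5 misses.

20 detections and 5 misses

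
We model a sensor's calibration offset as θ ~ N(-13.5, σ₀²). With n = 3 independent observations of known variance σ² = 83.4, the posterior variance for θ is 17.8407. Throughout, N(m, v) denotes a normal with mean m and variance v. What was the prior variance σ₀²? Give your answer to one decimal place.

For the Normal–Normal model with known σ², precisions add: τ_n = τ₀ + n/σ².
So 1/σ₀² = 1/17.8407 − 3/83.4 = 0.056052 − 0.035971 = 0.020081.
Hence σ₀² = 1/0.020081 ≈ 49.8.

σ₀² = 49.8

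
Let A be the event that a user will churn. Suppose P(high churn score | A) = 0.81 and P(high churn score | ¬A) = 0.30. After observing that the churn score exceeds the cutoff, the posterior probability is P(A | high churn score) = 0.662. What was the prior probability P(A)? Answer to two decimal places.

In odds form, posterior odds = prior odds × likelihood ratio, so prior odds = posterior odds ÷ LR.
Posterior odds = 0.662/(1−0.662) = 1.9586. LR = 0.81/0.30 = 2.7000.
Prior odds = 1.9586/2.7000 = 0.7254, so P(A) = 0.7254/(1+0.7254) ≈ 0.42.

P(A) = 0.42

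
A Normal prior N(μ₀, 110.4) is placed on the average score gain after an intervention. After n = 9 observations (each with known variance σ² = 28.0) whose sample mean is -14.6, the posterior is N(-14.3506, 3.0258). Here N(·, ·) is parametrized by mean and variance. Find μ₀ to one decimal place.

The posterior mean is a precision-weighted average: μ_n = (τ₀μ₀ + τ_data·x̄)/(τ₀+τ_data), with τ₀=1/σ₀² and τ_data=n/σ².
Here τ₀ = 1/110.4 = 0.009058 and τ_data = 9/28.0 = 0.321429, so τ_n = 0.330487.
Rearranging for μ₀: μ₀ = (μ_n·τ_n − τ_data·x̄)/τ₀ = (-14.3506·0.330487 − 0.321429·-14.6) / 0.009058 = -0.049823/0.009058 ≈ -5.5.

μ₀ = -5.5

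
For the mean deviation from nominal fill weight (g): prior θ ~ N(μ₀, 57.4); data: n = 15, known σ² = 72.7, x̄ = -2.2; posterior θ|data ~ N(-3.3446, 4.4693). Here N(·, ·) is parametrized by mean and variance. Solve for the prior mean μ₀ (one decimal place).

μ₀ = -16.9

With known observation variance, the Normal–Normal posterior has precision τ_n = τ₀ + n/σ² and mean μ_n = (τ₀μ₀ + (n/σ²)x̄)/τ_n.
Here τ₀ = 1/57.4 = 0.017422 and τ_data = 15/72.7 = 0.206327, so τ_n = 0.223749.
Rearranging for μ₀: μ₀ = (μ_n·τ_n − τ_data·x̄)/τ₀ = (-3.3446·0.223749 − 0.206327·-2.2) / 0.017422 = -0.294432/0.017422 ≈ -16.9.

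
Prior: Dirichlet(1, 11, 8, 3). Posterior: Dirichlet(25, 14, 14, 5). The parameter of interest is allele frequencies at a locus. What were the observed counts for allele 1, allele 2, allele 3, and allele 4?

For a Dirichlet(α) prior with multinomial counts c, the posterior is Dirichlet(α + c) componentwise.
Counts are posterior − prior componentwise: 25−1=24, 14−11=3, 14−8=6, 5−3=2.

counts (24, 3, 6, 2)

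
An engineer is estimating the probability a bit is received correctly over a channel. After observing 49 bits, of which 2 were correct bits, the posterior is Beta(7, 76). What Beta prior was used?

Beta(5, 29)

A Beta(a, b) prior with s successes and f failures in binomial data gives a Beta(a+s, b+f) posterior.
So a = 7 − 2 = 5 and b = 76 − 47 = 29.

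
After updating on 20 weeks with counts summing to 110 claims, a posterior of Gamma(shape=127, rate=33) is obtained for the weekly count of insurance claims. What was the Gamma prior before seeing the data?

Gamma–Poisson conjugacy: posterior shape = α + Σxᵢ, posterior rate = β + n.
So α = 127 − 110 = 17 and β = 33 − 20 = 13.

Gamma(shape=17, rate=13)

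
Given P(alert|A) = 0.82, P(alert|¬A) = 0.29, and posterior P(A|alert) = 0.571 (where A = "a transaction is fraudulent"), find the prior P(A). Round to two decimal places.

Bayes' rule in odds form gives O(A|E) = O(A)·[P(E|A)/P(E|¬A)], hence O(A) = O(A|E)/LR.
Posterior odds = 0.571/(1−0.571) = 1.3310. LR = 0.82/0.29 = 2.8276.
Prior odds = 1.3310/2.8276 = 0.4707, so P(A) = 0.4707/(1+0.4707) ≈ 0.32.

P(A) = 0.32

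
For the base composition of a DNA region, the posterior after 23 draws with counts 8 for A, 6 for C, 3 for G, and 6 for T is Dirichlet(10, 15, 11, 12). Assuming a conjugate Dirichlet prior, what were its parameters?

For a Dirichlet(α) prior with multinomial counts c, the posterior is Dirichlet(α + c) componentwise.
Subtract each count from the matching posterior parameter: 10−8=2, 15−6=9, 11−3=8, 12−6=6.

Dirichlet(2, 9, 8, 6)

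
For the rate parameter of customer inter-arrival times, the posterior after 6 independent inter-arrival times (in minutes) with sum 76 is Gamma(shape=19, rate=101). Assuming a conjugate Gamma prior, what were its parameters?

Gamma(shape=13, rate=25)

For an exponential likelihood with a Gamma(α, β) prior on the rate, n observations with total T give posterior Gamma(α+n, β+T).
So α = 19 − 6 = 13 and β = 101 − 76 = 25.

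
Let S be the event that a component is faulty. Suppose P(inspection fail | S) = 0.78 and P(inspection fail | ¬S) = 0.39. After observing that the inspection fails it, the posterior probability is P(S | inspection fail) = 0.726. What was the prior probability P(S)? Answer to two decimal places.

Bayes' rule in odds form gives O(S|E) = O(S)·[P(E|S)/P(E|¬S)], hence O(S) = O(S|E)/LR.
Posterior odds = 0.726/(1−0.726) = 2.6496. LR = 0.78/0.39 = 2.0000.
Prior odds = 2.6496/2.0000 = 1.3248, so P(S) = 1.3248/(1+1.3248) ≈ 0.57.

P(S) = 0.57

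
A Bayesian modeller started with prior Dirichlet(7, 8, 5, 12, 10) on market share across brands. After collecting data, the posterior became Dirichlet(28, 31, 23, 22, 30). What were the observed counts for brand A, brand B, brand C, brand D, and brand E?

For a Dirichlet(α) prior with multinomial counts c, the posterior is Dirichlet(α + c) componentwise.
Counts are posterior − prior componentwise: 28−7=21, 31−8=23, 23−5=18, 22−12=10, 30−10=20.

counts (21, 23, 18, 10, 20)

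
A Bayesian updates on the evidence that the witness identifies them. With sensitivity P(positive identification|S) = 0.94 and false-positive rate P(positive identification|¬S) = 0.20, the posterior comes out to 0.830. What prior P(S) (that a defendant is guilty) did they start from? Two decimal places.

In odds form, posterior odds = prior odds × likelihood ratio, so prior odds = posterior odds ÷ LR.
Posterior odds = 0.830/(1−0.830) = 4.8824. LR = 0.94/0.20 = 4.7000.
Prior odds = 4.8824/4.7000 = 1.0388, so P(S) = 1.0388/(1+1.0388) ≈ 0.51.

P(S) = 0.51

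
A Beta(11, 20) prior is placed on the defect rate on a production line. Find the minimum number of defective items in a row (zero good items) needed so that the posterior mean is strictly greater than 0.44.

After k defective items and 0 good items the posterior is Beta(11+k, 20), with mean (11+k)/(11+20+k).
Set (11+k)/(31+k) > 0.44 and solve: k > (0.44·31 − 11)/(1 − 0.44) = 4.714.
The smallest integer exceeding 4.714 is 5.

k = 5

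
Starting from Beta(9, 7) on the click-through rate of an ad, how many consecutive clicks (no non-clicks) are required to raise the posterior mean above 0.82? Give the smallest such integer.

After k clicks and 0 non-clicks the posterior is Beta(9+k, 7), with mean (9+k)/(9+7+k).
Set (9+k)/(16+k) > 0.82 and solve: k > (0.82·16 − 9)/(1 − 0.82) = 22.889.
The smallest integer exceeding 22.889 is 23, and checking k=23: (32)/(39) = 0.8205 > 0.82.

k = 23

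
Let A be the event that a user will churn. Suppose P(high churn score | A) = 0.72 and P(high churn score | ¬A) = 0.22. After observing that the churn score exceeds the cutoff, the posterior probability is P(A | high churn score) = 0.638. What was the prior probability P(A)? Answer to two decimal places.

P(A) = 0.35

In odds form, posterior odds = prior odds × likelihood ratio, so prior odds = posterior odds ÷ LR.
Posterior odds = 0.638/(1−0.638) = 1.7624. LR = 0.72/0.22 = 3.2727.
Prior odds = 1.7624/3.2727 = 0.5385, so P(A) = 0.5385/(1+0.5385) ≈ 0.35.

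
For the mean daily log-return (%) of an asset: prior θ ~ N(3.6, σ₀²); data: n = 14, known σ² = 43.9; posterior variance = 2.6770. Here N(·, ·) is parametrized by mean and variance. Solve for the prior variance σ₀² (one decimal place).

σ₀² = 18.3

Posterior precision equals prior precision plus data precision: 1/σ_n² = 1/σ₀² + n/σ².
So 1/σ₀² = 1/2.6770 − 14/43.9 = 0.373552 − 0.318907 = 0.054645.
Hence σ₀² = 1/0.054645 ≈ 18.3.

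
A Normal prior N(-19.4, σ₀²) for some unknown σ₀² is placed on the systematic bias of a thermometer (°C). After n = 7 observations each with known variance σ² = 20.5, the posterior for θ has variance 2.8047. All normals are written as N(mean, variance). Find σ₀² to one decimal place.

σ₀² = 66.3

For the Normal–Normal model with known σ², precisions add: τ_n = τ₀ + n/σ².
So 1/σ₀² = 1/2.8047 − 7/20.5 = 0.356544 − 0.341463 = 0.015081.
Hence σ₀² = 1/0.015081 ≈ 66.3.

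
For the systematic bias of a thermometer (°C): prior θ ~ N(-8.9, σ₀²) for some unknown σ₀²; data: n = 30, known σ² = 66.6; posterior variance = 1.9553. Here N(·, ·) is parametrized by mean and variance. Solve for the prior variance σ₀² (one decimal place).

Posterior precision equals prior precision plus data precision: 1/σ_n² = 1/σ₀² + n/σ².
So 1/σ₀² = 1/1.9553 − 30/66.6 = 0.511430 − 0.450450 = 0.060980.
Hence σ₀² = 1/0.060980 ≈ 16.4.

σ₀² = 16.4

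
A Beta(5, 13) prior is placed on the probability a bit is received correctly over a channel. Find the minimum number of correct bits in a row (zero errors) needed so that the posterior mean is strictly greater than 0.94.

After k correct bits and 0 errors the posterior is Beta(5+k, 13), with mean (5+k)/(5+13+k).
Set (5+k)/(18+k) > 0.94 and solve: k > (0.94·18 − 5)/(1 − 0.94) = 198.667.
The smallest integer exceeding 198.667 is 199, and checking k=199: (204)/(217) = 0.9401 > 0.94.

k = 199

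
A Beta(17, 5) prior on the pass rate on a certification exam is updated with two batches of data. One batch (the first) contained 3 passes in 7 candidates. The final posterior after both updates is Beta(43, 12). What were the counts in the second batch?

23 passes and 3 failures

Because Beta–binomial updating is additive in the counts, the combined data contributed (α_post−α_prior, β_post−β_prior) successes and failures.
Total across both batches: 43−17=26 passes, 12−5=7 failures.
Subtract the first batch: 26−3=23 passes and 7−4=3 failures.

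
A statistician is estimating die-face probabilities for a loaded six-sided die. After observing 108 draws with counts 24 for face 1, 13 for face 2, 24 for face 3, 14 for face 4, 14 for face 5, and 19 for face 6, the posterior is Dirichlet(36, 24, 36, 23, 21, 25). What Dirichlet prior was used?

Dirichlet(12, 11, 12, 9, 7, 6)

For a Dirichlet(α) prior with multinomial counts c, the posterior is Dirichlet(α + c) componentwise.
Subtract each count from the matching posterior parameter: 36−24=12, 24−13=11, 36−24=12, 23−14=9, 21−14=7, 25−19=6.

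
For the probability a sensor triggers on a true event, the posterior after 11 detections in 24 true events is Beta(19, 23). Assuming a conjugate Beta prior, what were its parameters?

Beta(8, 10)

Under Beta–binomial conjugacy the posterior parameters are (α+s, β+f).
Subtract the data counts: 19−11=8, 23−13=10.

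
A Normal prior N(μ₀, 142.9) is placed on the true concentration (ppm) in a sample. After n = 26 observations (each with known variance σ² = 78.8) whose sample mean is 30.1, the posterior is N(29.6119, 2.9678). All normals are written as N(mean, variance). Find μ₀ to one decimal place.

μ₀ = 6.6

The posterior mean is a precision-weighted average: μ_n = (τ₀μ₀ + τ_data·x̄)/(τ₀+τ_data), with τ₀=1/σ₀² and τ_data=n/σ².
Here τ₀ = 1/142.9 = 0.006998 and τ_data = 26/78.8 = 0.329949, so τ_n = 0.336947.
Rearranging for μ₀: μ₀ = (μ_n·τ_n − τ_data·x̄)/τ₀ = (29.6119·0.336947 − 0.329949·30.1) / 0.006998 = 0.046176/0.006998 ≈ 6.6.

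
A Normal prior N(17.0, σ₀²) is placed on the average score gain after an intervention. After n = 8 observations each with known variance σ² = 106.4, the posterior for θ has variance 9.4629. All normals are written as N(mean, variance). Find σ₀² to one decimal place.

σ₀² = 32.8

For the Normal–Normal model with known σ², precisions add: τ_n = τ₀ + n/σ².
So 1/σ₀² = 1/9.4629 − 8/106.4 = 0.105676 − 0.075188 = 0.030488.
Hence σ₀² = 1/0.030488 ≈ 32.8.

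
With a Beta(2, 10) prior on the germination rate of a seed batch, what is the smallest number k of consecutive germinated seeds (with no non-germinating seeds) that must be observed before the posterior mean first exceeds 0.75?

k = 29

After k germinated seeds and 0 non-germinating seeds the posterior is Beta(2+k, 10), with mean (2+k)/(2+10+k).
Set (2+k)/(12+k) > 0.75 and solve: k > (0.75·12 − 2)/(1 − 0.75) = 28.000.
The smallest integer exceeding 28.000 is 29, and checking k=29: (31)/(41) = 0.7561 > 0.75.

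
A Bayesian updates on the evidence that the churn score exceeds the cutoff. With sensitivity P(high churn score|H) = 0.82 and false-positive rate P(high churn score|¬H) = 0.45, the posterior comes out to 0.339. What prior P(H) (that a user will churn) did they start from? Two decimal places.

P(H) = 0.22

Bayes' rule in odds form gives O(H|E) = O(H)·[P(E|H)/P(E|¬H)], hence O(H) = O(H|E)/LR.
Posterior odds = 0.339/(1−0.339) = 0.5129. LR = 0.82/0.45 = 1.8222.
Prior odds = 0.5129/1.8222 = 0.2815, so P(H) = 0.2815/(1+0.2815) ≈ 0.22.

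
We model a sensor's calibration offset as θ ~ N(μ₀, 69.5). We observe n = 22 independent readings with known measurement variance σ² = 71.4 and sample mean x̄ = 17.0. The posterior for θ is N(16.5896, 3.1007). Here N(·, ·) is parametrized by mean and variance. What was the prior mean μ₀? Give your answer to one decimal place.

With known observation variance, the Normal–Normal posterior has precision τ_n = τ₀ + n/σ² and mean μ_n = (τ₀μ₀ + (n/σ²)x̄)/τ_n.
Here τ₀ = 1/69.5 = 0.014388 and τ_data = 22/71.4 = 0.308123, so τ_n = 0.322511.
Rearranging for μ₀: μ₀ = (μ_n·τ_n − τ_data·x̄)/τ₀ = (16.5896·0.322511 − 0.308123·17.0) / 0.014388 = 0.112237/0.014388 ≈ 7.8.

μ₀ = 7.8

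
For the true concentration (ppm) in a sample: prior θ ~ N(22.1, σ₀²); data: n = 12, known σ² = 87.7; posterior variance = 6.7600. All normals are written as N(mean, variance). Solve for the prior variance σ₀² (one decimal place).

σ₀² = 90.1

Posterior precision equals prior precision plus data precision: 1/σ_n² = 1/σ₀² + n/σ².
So 1/σ₀² = 1/6.7600 − 12/87.7 = 0.147929 − 0.136830 = 0.011099.
Hence σ₀² = 1/0.011099 ≈ 90.1.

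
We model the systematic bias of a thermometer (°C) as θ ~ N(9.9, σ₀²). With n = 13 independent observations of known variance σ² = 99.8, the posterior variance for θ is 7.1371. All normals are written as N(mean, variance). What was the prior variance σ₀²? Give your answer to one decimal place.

σ₀² = 101.5

For the Normal–Normal model with known σ², precisions add: τ_n = τ₀ + n/σ².
So 1/σ₀² = 1/7.1371 − 13/99.8 = 0.140113 − 0.130261 = 0.009852.
Hence σ₀² = 1/0.009852 ≈ 101.5.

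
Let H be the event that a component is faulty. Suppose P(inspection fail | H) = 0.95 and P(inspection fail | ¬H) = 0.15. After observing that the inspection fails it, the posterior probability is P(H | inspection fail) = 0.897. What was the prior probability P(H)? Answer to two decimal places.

Bayes' rule in odds form gives O(H|E) = O(H)·[P(E|H)/P(E|¬H)], hence O(H) = O(H|E)/LR.
Posterior odds = 0.897/(1−0.897) = 8.7087. LR = 0.95/0.15 = 6.3333.
Prior odds = 8.7087/6.3333 = 1.3751, so P(H) = 1.3751/(1+1.3751) ≈ 0.58.

P(H) = 0.58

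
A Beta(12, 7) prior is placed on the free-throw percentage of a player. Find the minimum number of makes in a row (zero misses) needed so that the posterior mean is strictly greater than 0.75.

After k makes and 0 misses the posterior is Beta(12+k, 7), with mean (12+k)/(12+7+k).
Set (12+k)/(19+k) > 0.75 and solve: k > (0.75·19 − 12)/(1 − 0.75) = 9.000.
The smallest integer exceeding 9.000 is 10.

k = 10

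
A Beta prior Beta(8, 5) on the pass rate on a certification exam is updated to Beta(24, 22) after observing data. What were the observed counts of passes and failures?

16 passes and 17 failures

Under Beta–binomial conjugacy the posterior parameters are (a+s, b+f).
Match parameters: s=24−8=16, f=22−5=17.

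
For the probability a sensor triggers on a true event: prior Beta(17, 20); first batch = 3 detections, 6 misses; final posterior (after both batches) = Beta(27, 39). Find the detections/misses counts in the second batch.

7 detections and 13 misses

Sequential conjugate updates are equivalent to a single update on the pooled data, so total successes = posterior α − prior α and total failures = posterior β − prior β.
Total across both batches: 27−17=10 detections, 39−20=19 misses.
Subtract the first batch: 10−3=7 detections and 19−6=13 misses.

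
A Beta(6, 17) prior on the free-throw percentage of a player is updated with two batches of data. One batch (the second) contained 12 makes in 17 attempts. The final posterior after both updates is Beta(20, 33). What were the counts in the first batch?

Sequential conjugate updates are equivalent to a single update on the pooled data, so total successes = posterior α − prior α and total failures = posterior β − prior β.
Total across both batches: 20−6=14 makes, 33−17=16 misses.
Subtract the second batch: 14−12=2 makes and 16−5=11 misses.

2 makes and 11 misses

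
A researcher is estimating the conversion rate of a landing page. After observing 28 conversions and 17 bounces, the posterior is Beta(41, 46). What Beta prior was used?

Beta(13, 29)

Beta is conjugate to the binomial likelihood: posterior = Beta(a+s, b+f).
So a = 41 − 28 = 13 and b = 46 − 17 = 29.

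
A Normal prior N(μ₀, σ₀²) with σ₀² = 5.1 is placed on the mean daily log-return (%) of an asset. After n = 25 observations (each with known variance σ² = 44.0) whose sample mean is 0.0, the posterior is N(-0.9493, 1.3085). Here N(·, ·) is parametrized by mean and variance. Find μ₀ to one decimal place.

μ₀ = -3.7

The posterior mean is a precision-weighted average: μ_n = (τ₀μ₀ + τ_data·x̄)/(τ₀+τ_data), with τ₀=1/σ₀² and τ_data=n/σ².
Here τ₀ = 1/5.1 = 0.196078 and τ_data = 25/44.0 = 0.568182, so τ_n = 0.764260.
Rearranging for μ₀: μ₀ = (μ_n·τ_n − τ_data·x̄)/τ₀ = (-0.9493·0.764260 − 0.568182·0.0) / 0.196078 = -0.725512/0.196078 ≈ -3.7.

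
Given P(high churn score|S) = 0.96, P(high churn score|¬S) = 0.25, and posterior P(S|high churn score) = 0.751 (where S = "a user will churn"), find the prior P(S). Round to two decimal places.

Bayes' rule in odds form gives O(S|E) = O(S)·[P(E|S)/P(E|¬S)], hence O(S) = O(S|E)/LR.
Posterior odds = 0.751/(1−0.751) = 3.0161. LR = 0.96/0.25 = 3.8400.
Prior odds = 3.0161/3.8400 = 0.7854, so P(S) = 0.7854/(1+0.7854) ≈ 0.44.

P(S) = 0.44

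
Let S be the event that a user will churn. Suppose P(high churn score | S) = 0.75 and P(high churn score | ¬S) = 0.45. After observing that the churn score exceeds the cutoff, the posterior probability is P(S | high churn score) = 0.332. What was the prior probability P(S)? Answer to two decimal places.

In odds form, posterior odds = prior odds × likelihood ratio, so prior odds = posterior odds ÷ LR.
Posterior odds = 0.332/(1−0.332) = 0.4970. LR = 0.75/0.45 = 1.6667.
Prior odds = 0.4970/1.6667 = 0.2982, so P(S) = 0.2982/(1+0.2982) ≈ 0.23.

P(S) = 0.23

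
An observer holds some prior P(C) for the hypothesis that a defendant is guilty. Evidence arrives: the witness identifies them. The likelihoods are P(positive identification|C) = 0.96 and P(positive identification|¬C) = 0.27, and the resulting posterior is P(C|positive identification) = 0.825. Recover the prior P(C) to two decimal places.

P(C) = 0.57

In odds form, posterior odds = prior odds × likelihood ratio, so prior odds = posterior odds ÷ LR.
Posterior odds = 0.825/(1−0.825) = 4.7143. LR = 0.96/0.27 = 3.5556.
Prior odds = 4.7143/3.5556 = 1.3259, so P(C) = 1.3259/(1+1.3259) ≈ 0.57.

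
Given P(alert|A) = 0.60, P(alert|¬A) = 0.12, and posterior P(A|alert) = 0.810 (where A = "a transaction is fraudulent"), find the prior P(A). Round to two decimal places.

P(A) = 0.46

In odds form, posterior odds = prior odds × likelihood ratio, so prior odds = posterior odds ÷ LR.
Posterior odds = 0.810/(1−0.810) = 4.2632. LR = 0.60/0.12 = 5.0000.
Prior odds = 4.2632/5.0000 = 0.8526, so P(A) = 0.8526/(1+0.8526) ≈ 0.46.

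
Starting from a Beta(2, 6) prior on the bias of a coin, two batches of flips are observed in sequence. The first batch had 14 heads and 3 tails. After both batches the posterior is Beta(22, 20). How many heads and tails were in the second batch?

6 heads and 11 tails

Because Beta–binomial updating is additive in the counts, the combined data contributed (α_post−α_prior, β_post−β_prior) successes and failures.
Total across both batches: 22−2=20 heads, 20−6=14 tails.
Subtract the first batch: 20−14=6 heads and 14−3=11 tails.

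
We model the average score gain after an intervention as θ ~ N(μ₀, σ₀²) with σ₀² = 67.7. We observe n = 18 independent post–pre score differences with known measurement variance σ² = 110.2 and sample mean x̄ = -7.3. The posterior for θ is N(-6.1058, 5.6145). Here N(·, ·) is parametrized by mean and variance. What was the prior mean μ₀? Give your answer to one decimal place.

μ₀ = 7.1

With known observation variance, the Normal–Normal posterior has precision τ_n = τ₀ + n/σ² and mean μ_n = (τ₀μ₀ + (n/σ²)x̄)/τ_n.
Here τ₀ = 1/67.7 = 0.014771 and τ_data = 18/110.2 = 0.163339, so τ_n = 0.178110.
Rearranging for μ₀: μ₀ = (μ_n·τ_n − τ_data·x̄)/τ₀ = (-6.1058·0.178110 − 0.163339·-7.3) / 0.014771 = 0.104871/0.014771 ≈ 7.1.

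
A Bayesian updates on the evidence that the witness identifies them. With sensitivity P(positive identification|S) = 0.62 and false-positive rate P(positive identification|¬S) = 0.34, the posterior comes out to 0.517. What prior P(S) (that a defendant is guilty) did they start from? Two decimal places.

P(S) = 0.37

In odds form, posterior odds = prior odds × likelihood ratio, so prior odds = posterior odds ÷ LR.
Posterior odds = 0.517/(1−0.517) = 1.0704. LR = 0.62/0.34 = 1.8235.
Prior odds = 1.0704/1.8235 = 0.5870, so P(S) = 0.5870/(1+0.5870) ≈ 0.37.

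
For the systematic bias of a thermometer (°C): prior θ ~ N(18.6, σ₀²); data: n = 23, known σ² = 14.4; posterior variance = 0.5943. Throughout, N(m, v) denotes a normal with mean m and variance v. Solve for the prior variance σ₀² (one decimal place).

Posterior precision equals prior precision plus data precision: 1/σ_n² = 1/σ₀² + n/σ².
So 1/σ₀² = 1/0.5943 − 23/14.4 = 1.682652 − 1.597222 = 0.085430.
Hence σ₀² = 1/0.085430 ≈ 11.7.

σ₀² = 11.7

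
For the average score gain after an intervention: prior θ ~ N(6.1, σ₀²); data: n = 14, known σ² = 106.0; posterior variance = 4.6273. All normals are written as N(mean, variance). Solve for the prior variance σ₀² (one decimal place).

Posterior precision equals prior precision plus data precision: 1/σ_n² = 1/σ₀² + n/σ².
So 1/σ₀² = 1/4.6273 − 14/106.0 = 0.216109 − 0.132075 = 0.084034.
Hence σ₀² = 1/0.084034 ≈ 11.9.

σ₀² = 11.9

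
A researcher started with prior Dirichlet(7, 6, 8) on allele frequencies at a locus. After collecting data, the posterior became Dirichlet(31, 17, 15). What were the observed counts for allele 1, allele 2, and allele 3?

For a Dirichlet(α) prior with multinomial counts c, the posterior is Dirichlet(α + c) componentwise.
Counts are posterior − prior componentwise: 31−7=24, 17−6=11, 15−8=7.

counts (24, 11, 7)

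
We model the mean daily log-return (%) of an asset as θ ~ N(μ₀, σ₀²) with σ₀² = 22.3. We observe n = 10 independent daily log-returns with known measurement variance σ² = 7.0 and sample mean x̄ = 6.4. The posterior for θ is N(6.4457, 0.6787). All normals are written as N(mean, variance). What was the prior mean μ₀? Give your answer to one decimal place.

The posterior mean is a precision-weighted average: μ_n = (τ₀μ₀ + τ_data·x̄)/(τ₀+τ_data), with τ₀=1/σ₀² and τ_data=n/σ².
Here τ₀ = 1/22.3 = 0.044843 and τ_data = 10/7.0 = 1.428571, so τ_n = 1.473414.
Rearranging for μ₀: μ₀ = (μ_n·τ_n − τ_data·x̄)/τ₀ = (6.4457·1.473414 − 1.428571·6.4) / 0.044843 = 0.354330/0.044843 ≈ 7.9.

μ₀ = 7.9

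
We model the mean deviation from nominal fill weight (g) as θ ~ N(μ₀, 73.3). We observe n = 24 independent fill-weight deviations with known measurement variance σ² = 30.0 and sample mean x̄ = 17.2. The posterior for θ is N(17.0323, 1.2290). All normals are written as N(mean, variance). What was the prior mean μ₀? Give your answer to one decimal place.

μ₀ = 7.2

The posterior mean is a precision-weighted average: μ_n = (τ₀μ₀ + τ_data·x̄)/(τ₀+τ_data), with τ₀=1/σ₀² and τ_data=n/σ².
Here τ₀ = 1/73.3 = 0.013643 and τ_data = 24/30.0 = 0.800000, so τ_n = 0.813643.
Rearranging for μ₀: μ₀ = (μ_n·τ_n − τ_data·x̄)/τ₀ = (17.0323·0.813643 − 0.800000·17.2) / 0.013643 = 0.098212/0.013643 ≈ 7.2.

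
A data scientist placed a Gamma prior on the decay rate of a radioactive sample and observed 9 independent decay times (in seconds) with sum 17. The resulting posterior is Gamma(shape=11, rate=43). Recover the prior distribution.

For an exponential likelihood with a Gamma(α, β) prior on the rate, n observations with total T give posterior Gamma(α+n, β+T).
So α = 11 − 9 = 2 and β = 43 − 17 = 26.

Gamma(shape=2, rate=26)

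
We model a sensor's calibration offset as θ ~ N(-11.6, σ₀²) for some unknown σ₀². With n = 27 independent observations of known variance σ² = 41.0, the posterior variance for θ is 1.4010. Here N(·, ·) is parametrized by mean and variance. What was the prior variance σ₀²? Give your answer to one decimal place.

σ₀² = 18.1

Posterior precision equals prior precision plus data precision: 1/σ_n² = 1/σ₀² + n/σ².
So 1/σ₀² = 1/1.4010 − 27/41.0 = 0.713776 − 0.658537 = 0.055239.
Hence σ₀² = 1/0.055239 ≈ 18.1.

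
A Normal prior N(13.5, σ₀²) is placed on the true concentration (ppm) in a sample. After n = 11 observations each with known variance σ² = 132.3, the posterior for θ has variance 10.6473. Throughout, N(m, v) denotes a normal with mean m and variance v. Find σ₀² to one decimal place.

σ₀² = 92.8

Posterior precision equals prior precision plus data precision: 1/σ_n² = 1/σ₀² + n/σ².
So 1/σ₀² = 1/10.6473 − 11/132.3 = 0.093921 − 0.083144 = 0.010777.
Hence σ₀² = 1/0.010777 ≈ 92.8.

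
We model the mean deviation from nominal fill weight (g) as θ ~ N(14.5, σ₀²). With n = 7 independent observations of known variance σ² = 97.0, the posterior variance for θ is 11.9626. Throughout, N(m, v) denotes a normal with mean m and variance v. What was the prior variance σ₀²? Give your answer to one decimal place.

For the Normal–Normal model with known σ², precisions add: τ_n = τ₀ + n/σ².
So 1/σ₀² = 1/11.9626 − 7/97.0 = 0.083594 − 0.072165 = 0.011429.
Hence σ₀² = 1/0.011429 ≈ 87.5.

σ₀² = 87.5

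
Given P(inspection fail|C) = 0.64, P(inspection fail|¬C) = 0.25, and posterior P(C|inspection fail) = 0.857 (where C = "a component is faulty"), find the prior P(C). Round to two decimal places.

P(C) = 0.70

In odds form, posterior odds = prior odds × likelihood ratio, so prior odds = posterior odds ÷ LR.
Posterior odds = 0.857/(1−0.857) = 5.9930. LR = 0.64/0.25 = 2.5600.
Prior odds = 5.9930/2.5600 = 2.3410, so P(C) = 2.3410/(1+2.3410) ≈ 0.70.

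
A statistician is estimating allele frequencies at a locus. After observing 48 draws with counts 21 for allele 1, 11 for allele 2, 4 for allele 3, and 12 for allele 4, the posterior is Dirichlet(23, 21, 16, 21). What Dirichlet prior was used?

For a Dirichlet(α) prior with multinomial counts c, the posterior is Dirichlet(α + c) componentwise.
Subtract each count from the matching posterior parameter: 23−21=2, 21−11=10, 16−4=12, 21−12=9.

Dirichlet(2, 10, 12, 9)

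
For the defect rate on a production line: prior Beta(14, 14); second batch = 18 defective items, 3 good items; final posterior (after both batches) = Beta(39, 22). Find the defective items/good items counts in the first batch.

Sequential conjugate updates are equivalent to a single update on the pooled data, so total successes = posterior α − prior α and total failures = posterior β − prior β.
Total across both batches: 39−14=25 defective items, 22−14=8 good items.
Subtract the second batch: 25−18=7 defective items and 8−3=5 good items.

7 defective items and 5 good items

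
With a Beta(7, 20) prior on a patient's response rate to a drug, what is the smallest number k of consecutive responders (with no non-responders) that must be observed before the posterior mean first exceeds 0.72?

After k responders and 0 non-responders the posterior is Beta(7+k, 20), with mean (7+k)/(7+20+k).
Set (7+k)/(27+k) > 0.72 and solve: k > (0.72·27 − 7)/(1 − 0.72) = 44.429.
The smallest integer exceeding 44.429 is 45, and checking k=45: (52)/(72) = 0.7222 > 0.72.

k = 45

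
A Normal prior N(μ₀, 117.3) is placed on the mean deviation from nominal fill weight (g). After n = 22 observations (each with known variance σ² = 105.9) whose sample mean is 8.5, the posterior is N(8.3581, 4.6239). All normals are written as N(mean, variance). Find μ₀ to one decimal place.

μ₀ = 4.9

With known observation variance, the Normal–Normal posterior has precision τ_n = τ₀ + n/σ² and mean μ_n = (τ₀μ₀ + (n/σ²)x̄)/τ_n.
Here τ₀ = 1/117.3 = 0.008525 and τ_data = 22/105.9 = 0.207743, so τ_n = 0.216268.
Rearranging for μ₀: μ₀ = (μ_n·τ_n − τ_data·x̄)/τ₀ = (8.3581·0.216268 − 0.207743·8.5) / 0.008525 = 0.041774/0.008525 ≈ 4.9.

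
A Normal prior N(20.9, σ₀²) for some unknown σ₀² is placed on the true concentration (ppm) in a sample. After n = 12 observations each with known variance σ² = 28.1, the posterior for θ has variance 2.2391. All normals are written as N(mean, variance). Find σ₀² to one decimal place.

For the Normal–Normal model with known σ², precisions add: τ_n = τ₀ + n/σ².
So 1/σ₀² = 1/2.2391 − 12/28.1 = 0.446608 − 0.427046 = 0.019562.
Hence σ₀² = 1/0.019562 ≈ 51.1.

σ₀² = 51.1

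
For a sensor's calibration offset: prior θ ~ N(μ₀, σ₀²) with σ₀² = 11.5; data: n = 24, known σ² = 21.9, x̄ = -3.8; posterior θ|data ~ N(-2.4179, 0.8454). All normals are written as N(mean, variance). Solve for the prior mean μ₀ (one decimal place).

μ₀ = 15.0

With known observation variance, the Normal–Normal posterior has precision τ_n = τ₀ + n/σ² and mean μ_n = (τ₀μ₀ + (n/σ²)x̄)/τ_n.
Here τ₀ = 1/11.5 = 0.086957 and τ_data = 24/21.9 = 1.095890, so τ_n = 1.182847.
Rearranging for μ₀: μ₀ = (μ_n·τ_n − τ_data·x̄)/τ₀ = (-2.4179·1.182847 − 1.095890·-3.8) / 0.086957 = 1.304376/0.086957 ≈ 15.0.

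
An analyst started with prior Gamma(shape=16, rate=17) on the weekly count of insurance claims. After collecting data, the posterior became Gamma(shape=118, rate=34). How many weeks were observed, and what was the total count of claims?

n = 17 weeks with total 102 claims

A Gamma(α, β) prior (rate parametrization) on a Poisson rate with n observations summing to S gives posterior Gamma(α+S, β+n).
Matching: Σxᵢ = 118 − 16 = 102 and n = 34 − 17 = 17.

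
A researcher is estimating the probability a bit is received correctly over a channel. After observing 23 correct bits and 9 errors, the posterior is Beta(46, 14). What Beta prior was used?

Beta(23, 5)

Beta is conjugate to the binomial likelihood: posterior = Beta(a+s, b+f).
Subtract the data counts: 46−23=23, 14−9=5.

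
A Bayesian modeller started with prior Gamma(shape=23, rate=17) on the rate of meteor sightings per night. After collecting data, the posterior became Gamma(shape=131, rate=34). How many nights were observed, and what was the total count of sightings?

Gamma–Poisson conjugacy: posterior shape = α + Σxᵢ, posterior rate = β + n.
Matching: Σxᵢ = 131 − 23 = 108 and n = 34 − 17 = 17.

n = 17 nights with total 108 sightings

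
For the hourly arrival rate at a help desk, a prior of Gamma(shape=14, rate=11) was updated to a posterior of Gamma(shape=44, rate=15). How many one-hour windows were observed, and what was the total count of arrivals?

A Gamma(α, β) prior (rate parametrization) on a Poisson rate with n observations summing to S gives posterior Gamma(α+S, β+n).
Matching: Σxᵢ = 44 − 14 = 30 and n = 15 − 11 = 4.

n = 4 one-hour windows with total 30 arrivals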